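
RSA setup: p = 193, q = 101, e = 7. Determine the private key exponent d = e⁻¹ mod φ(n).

2743

φ(n) = (p−1)(q−1) = 192·100 = 19200.
Need d with 7·d ≡ 1 (mod 19200). Apply the extended Euclidean algorithm:
19200 = 2742·7 + 6
7 = 1·6 + 1
6 = 6·1 + 0
Back-substitute:
1 = 7 − 6
1 = −19200 + 2743·7
So 7·2743 ≡ 1 (mod 19200), hence d = 2743.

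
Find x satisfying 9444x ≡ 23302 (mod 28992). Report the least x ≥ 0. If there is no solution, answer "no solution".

gcd(9444, 28992):
28992 = 3·9444 + 660
9444 = 14·660 + 204
660 = 3·204 + 48
204 = 4·48 + 12
48 = 4·12 + 0
gcd = 12, but 12 ∤ 23302, so the congruence has no solution.

no solution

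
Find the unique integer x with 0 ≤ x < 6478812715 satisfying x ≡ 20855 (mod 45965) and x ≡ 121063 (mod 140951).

Write x = 20855 + 45965·k. Then 45965·k ≡ 121063 − 20855 ≡ 100208 (mod 140951).
Need 45965⁻¹ mod 140951. Extended Euclid on (140951, 45965):
140951 = 3*45965 + 3056
45965 = 15*3056 + 125
3056 = 24*125 + 56
125 = 2*56 + 13
56 = 4*13 + 4
13 = 3*4 + 1
4 = 4*1 + 0
Back-substitute:
1 = 13 − 3·4
1 = −3·56 + 13·13
1 = 13·125 − 29·56
1 = −29·3056 + 709·125
1 = 709·45965 − 10664·3056
1 = −10664·140951 + 32701·45965
45965⁻¹ ≡ 32701 (mod 140951), so k ≡ 32701·100208 ≡ 72960 (mod 140951).
x = 20855 + 45965·72960 = 3353627255.

3353627255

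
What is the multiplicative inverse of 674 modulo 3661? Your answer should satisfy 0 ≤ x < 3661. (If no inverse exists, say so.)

1950

gcd(3661, 674) by repeated division:
3661 = 5×674 + 291
674 = 2×291 + 92
291 = 3×92 + 15
92 = 6×15 + 2
15 = 7×2 + 1
2 = 2×1 + 0
gcd = 1, so the inverse exists. Back-substitute:
1 = 15 − 7·2
1 = −7·92 + 43·15
1 = 43·291 − 136·92
1 = −136·674 + 315·291
1 = 315·3661 − 1711·674
Thus 674·(-1711) ≡ 1 (mod 3661); reducing, -1711 mod 3661 = 1950.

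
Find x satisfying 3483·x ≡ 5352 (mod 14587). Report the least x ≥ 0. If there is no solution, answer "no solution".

10078

First find gcd(3483, 14587):
14587 = 4×3483 + 655
3483 = 5×655 + 208
655 = 3×208 + 31
208 = 6×31 + 22
31 = 1×22 + 9
22 = 2×9 + 4
9 = 2×4 + 1
4 = 4×1 + 0
gcd = 1, so a unique solution mod 14587 exists.
Back-substitute for the Bézout coefficients:
1 = 9 − 2·4
1 = −2·22 + 5·9
1 = 5·31 − 7·22
1 = −7·208 + 47·31
1 = 47·655 − 148·208
1 = −148·3483 + 787·655
1 = 787·14587 − 3296·3483
So 3483·(-3296) ≡ 1 (mod 14587), giving 3483⁻¹ ≡ 11291.
x ≡ 3483⁻¹·5352 ≡ 11291·5352 ≡ 10078 (mod 14587).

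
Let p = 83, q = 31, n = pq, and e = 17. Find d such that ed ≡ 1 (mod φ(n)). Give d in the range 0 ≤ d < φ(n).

φ(n) = (p−1)(q−1) = 82·30 = 2460.
Need d with 17·d ≡ 1 (mod 2460). Apply the extended Euclidean algorithm:
2460 = 144*17 + 12
17 = 1*12 + 5
12 = 2*5 + 2
5 = 2*2 + 1
2 = 2*1 + 0
Back-substitute:
1 = 5 − 2·2
1 = −2·12 + 5·5
1 = 5·17 − 7·12
1 = −7·2460 + 1013·17
So 17·1013 ≡ 1 (mod 2460), hence d = 1013.

1013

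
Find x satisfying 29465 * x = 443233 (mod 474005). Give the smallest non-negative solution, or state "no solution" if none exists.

no solution

gcd(29465, 474005):
474005 = 16·29465 + 2565
29465 = 11·2565 + 1250
2565 = 2·1250 + 65
1250 = 19·65 + 15
65 = 4·15 + 5
15 = 3·5 + 0
gcd = 5, but 5 ∤ 443233, so the congruence has no solution.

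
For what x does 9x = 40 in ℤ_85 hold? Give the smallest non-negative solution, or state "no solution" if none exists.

80

First find gcd(9, 85):
85 = 9*9 + 4
9 = 2*4 + 1
4 = 4*1 + 0
gcd = 1, so a unique solution mod 85 exists.
Back-substitute for the Bézout coefficients:
1 = 9 − 2·4
1 = −2·85 + 19·9
So 9·(19) ≡ 1 (mod 85), giving 9⁻¹ ≡ 19.
x ≡ 9⁻¹·40 ≡ 19·40 ≡ 80 (mod 85).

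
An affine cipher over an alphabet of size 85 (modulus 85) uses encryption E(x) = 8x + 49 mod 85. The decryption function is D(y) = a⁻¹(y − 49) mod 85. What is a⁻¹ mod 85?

Apply the Euclidean algorithm to 85 and 8:
85 = 10·8 + 5
8 = 1·5 + 3
5 = 1·3 + 2
3 = 1·2 + 1
2 = 2·1 + 0
Since gcd(8, 85) = 1, back-substitute to write 1 as a combination:
1 = 3 − 2
1 = −5 + 2·3
1 = 2·8 − 3·5
1 = −3·85 + 32·8
So 8·32 ≡ 1 (mod 85).

32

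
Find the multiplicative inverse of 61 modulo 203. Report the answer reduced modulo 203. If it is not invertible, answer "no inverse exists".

Run Euclid on (203, 61):
203 = 3×61 + 20
61 = 3×20 + 1
20 = 20×1 + 0
Since gcd(61, 203) = 1, back-substitute to write 1 as a combination:
1 = 61 − 3·20
1 = −3·203 + 10·61
So 61·10 ≡ 1 (mod 203).

10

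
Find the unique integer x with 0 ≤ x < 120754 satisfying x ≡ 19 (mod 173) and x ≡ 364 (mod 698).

20606

Write x = 19 + 173·k. Then 173·k ≡ 364 − 19 ≡ 345 (mod 698).
Need 173⁻¹ mod 698. Extended Euclid on (698, 173):
698 = 4·173 + 6
173 = 28·6 + 5
6 = 1·5 + 1
5 = 5·1 + 0
Back-substitute:
1 = 6 − 5
1 = −173 + 29·6
1 = 29·698 − 117·173
173⁻¹ ≡ 581 (mod 698), so k ≡ 581·345 ≡ 119 (mod 698).
x = 19 + 173·119 = 20606.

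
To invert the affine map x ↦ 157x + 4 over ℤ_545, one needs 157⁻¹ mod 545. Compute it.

243

Run Euclid on (545, 157):
545 = 3·157 + 74
157 = 2·74 + 9
74 = 8·9 + 2
9 = 4·2 + 1
2 = 2·1 + 0
The gcd is 1. Working backward:
1 = 9 − 4·2
1 = −4·74 + 33·9
1 = 33·157 − 70·74
1 = −70·545 + 243·157
So 157·243 ≡ 1 (mod 545).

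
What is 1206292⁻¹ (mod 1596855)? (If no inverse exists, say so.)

782668

Apply the Euclidean algorithm to 1596855 and 1206292:
1596855 = 1×1206292 + 390563
1206292 = 3×390563 + 34603
390563 = 11×34603 + 9930
34603 = 3×9930 + 4813
9930 = 2×4813 + 304
4813 = 15×304 + 253
304 = 1×253 + 51
253 = 4×51 + 49
51 = 1×49 + 2
49 = 24×2 + 1
2 = 2×1 + 0
The gcd is 1. Working backward:
1 = 49 − 24·2
1 = −24·51 + 25·49
1 = 25·253 − 124·51
1 = −124·304 + 149·253
1 = 149·4813 − 2359·304
1 = −2359·9930 + 4867·4813
1 = 4867·34603 − 16960·9930
1 = −16960·390563 + 191427·34603
1 = 191427·1206292 − 591241·390563
1 = −591241·1596855 + 782668·1206292
So 1206292·782668 ≡ 1 (mod 1596855).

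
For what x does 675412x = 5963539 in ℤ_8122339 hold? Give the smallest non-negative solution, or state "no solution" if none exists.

5247507

First find gcd(675412, 8122339):
8122339 = 12*675412 + 17395
675412 = 38*17395 + 14402
17395 = 1*14402 + 2993
14402 = 4*2993 + 2430
2993 = 1*2430 + 563
2430 = 4*563 + 178
563 = 3*178 + 29
178 = 6*29 + 4
29 = 7*4 + 1
4 = 4*1 + 0
gcd = 1, so a unique solution mod 8122339 exists.
Back-substitute for the Bézout coefficients:
1 = 29 − 7·4
1 = −7·178 + 43·29
1 = 43·563 − 136·178
1 = −136·2430 + 587·563
1 = 587·2993 − 723·2430
1 = −723·14402 + 3479·2993
1 = 3479·17395 − 4202·14402
1 = −4202·675412 + 163155·17395
1 = 163155·8122339 − 1962062·675412
So 675412·(-1962062) ≡ 1 (mod 8122339), giving 675412⁻¹ ≡ 6160277.
x ≡ 675412⁻¹·5963539 ≡ 6160277·5963539 ≡ 5247507 (mod 8122339).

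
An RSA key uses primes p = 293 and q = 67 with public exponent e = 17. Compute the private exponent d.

φ(n) = (p−1)(q−1) = 292·66 = 19272.
Need d with 17·d ≡ 1 (mod 19272). Apply the extended Euclidean algorithm:
19272 = 1133×17 + 11
17 = 1×11 + 6
11 = 1×6 + 5
6 = 1×5 + 1
5 = 5×1 + 0
Back-substitute:
1 = 6 − 5
1 = −11 + 2·6
1 = 2·17 − 3·11
1 = −3·19272 + 3401·17
So 17·3401 ≡ 1 (mod 19272), hence d = 3401.

3401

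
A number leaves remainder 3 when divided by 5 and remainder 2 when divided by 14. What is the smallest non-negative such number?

58

Write x = 3 + 5·k. Then 5·k ≡ 2 − 3 ≡ 13 (mod 14).
Need 5⁻¹ mod 14. Extended Euclid on (14, 5):
14 = 2×5 + 4
5 = 1×4 + 1
4 = 4×1 + 0
Back-substitute:
1 = 5 − 4
1 = −14 + 3·5
5⁻¹ ≡ 3 (mod 14), so k ≡ 3·13 ≡ 11 (mod 14).
x = 3 + 5·11 = 58.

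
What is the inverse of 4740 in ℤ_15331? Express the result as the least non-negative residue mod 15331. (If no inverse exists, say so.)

3781

Extended Euclidean algorithm:
15331 = 3*4740 + 1111
4740 = 4*1111 + 296
1111 = 3*296 + 223
296 = 1*223 + 73
223 = 3*73 + 4
73 = 18*4 + 1
4 = 4*1 + 0
gcd = 1, so the inverse exists. Back-substitute:
1 = 73 − 18·4
1 = −18·223 + 55·73
1 = 55·296 − 73·223
1 = −73·1111 + 274·296
1 = 274·4740 − 1169·1111
1 = −1169·15331 + 3781·4740
So 4740·3781 ≡ 1 (mod 15331).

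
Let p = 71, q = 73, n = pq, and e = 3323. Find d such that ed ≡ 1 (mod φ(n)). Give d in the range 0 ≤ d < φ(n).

φ(n) = (p−1)(q−1) = 70·72 = 5040.
Need d with 3323·d ≡ 1 (mod 5040). Apply the extended Euclidean algorithm:
5040 = 1·3323 + 1717
3323 = 1·1717 + 1606
1717 = 1·1606 + 111
1606 = 14·111 + 52
111 = 2·52 + 7
52 = 7·7 + 3
7 = 2·3 + 1
3 = 3·1 + 0
Back-substitute:
1 = 7 − 2·3
1 = −2·52 + 15·7
1 = 15·111 − 32·52
1 = −32·1606 + 463·111
1 = 463·1717 − 495·1606
1 = −495·3323 + 958·1717
1 = 958·5040 − 1453·3323
So 3323·(-1453) ≡ 1 (mod 5040), hence d ≡ -1453 ≡ 3587 (mod 5040).

3587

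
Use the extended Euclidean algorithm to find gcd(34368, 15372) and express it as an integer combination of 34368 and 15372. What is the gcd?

Repeated division:
34368 = 2·15372 + 3624
15372 = 4·3624 + 876
3624 = 4·876 + 120
876 = 7·120 + 36
120 = 3·36 + 12
36 = 3·12 + 0
gcd(34368, 15372) = 12.
Express as a combination:
12 = 120 − 3·36
12 = −3·876 + 22·120
12 = 22·3624 − 91·876
12 = −91·15372 + 386·3624
12 = 386·34368 − 863·15372
So 12 = (386)·34368 + (-863)·15372.

12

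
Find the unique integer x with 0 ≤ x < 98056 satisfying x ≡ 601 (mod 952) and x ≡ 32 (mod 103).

69145

Write x = 601 + 952·k. Then 952·k ≡ 32 − 601 ≡ 49 (mod 103).
Need 952⁻¹ mod 103. Extended Euclid on (103, 25):
103 = 4·25 + 3
25 = 8·3 + 1
3 = 3·1 + 0
Back-substitute:
1 = 25 − 8·3
1 = −8·103 + 33·25
952⁻¹ ≡ 33 (mod 103), so k ≡ 33·49 ≡ 72 (mod 103).
x = 601 + 952·72 = 69145.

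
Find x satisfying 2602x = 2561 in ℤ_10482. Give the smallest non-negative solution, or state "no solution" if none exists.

gcd(2602, 10482):
10482 = 4·2602 + 74
2602 = 35·74 + 12
74 = 6·12 + 2
12 = 6·2 + 0
gcd = 2, but 2 ∤ 2561, so the congruence has no solution.

no solution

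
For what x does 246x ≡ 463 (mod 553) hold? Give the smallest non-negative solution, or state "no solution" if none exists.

148

First find gcd(246, 553):
553 = 2×246 + 61
246 = 4×61 + 2
61 = 30×2 + 1
2 = 2×1 + 0
gcd = 1, so a unique solution mod 553 exists.
Back-substitute for the Bézout coefficients:
1 = 61 − 30·2
1 = −30·246 + 121·61
1 = 121·553 − 272·246
So 246·(-272) ≡ 1 (mod 553), giving 246⁻¹ ≡ 281.
x ≡ 246⁻¹·463 ≡ 281·463 ≡ 148 (mod 553).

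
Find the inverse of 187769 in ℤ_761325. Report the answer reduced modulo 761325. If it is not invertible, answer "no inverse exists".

657329

Apply the Euclidean algorithm to 761325 and 187769:
761325 = 4·187769 + 10249
187769 = 18·10249 + 3287
10249 = 3·3287 + 388
3287 = 8·388 + 183
388 = 2·183 + 22
183 = 8·22 + 7
22 = 3·7 + 1
7 = 7·1 + 0
The gcd is 1. Working backward:
1 = 22 − 3·7
1 = −3·183 + 25·22
1 = 25·388 − 53·183
1 = −53·3287 + 449·388
1 = 449·10249 − 1400·3287
1 = −1400·187769 + 25649·10249
1 = 25649·761325 − 103996·187769
Thus 187769·(-103996) ≡ 1 (mod 761325); reducing, -103996 mod 761325 = 657329.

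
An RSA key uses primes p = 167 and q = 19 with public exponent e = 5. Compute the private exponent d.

φ(n) = (p−1)(q−1) = 166·18 = 2988.
Need d with 5·d ≡ 1 (mod 2988). Apply the extended Euclidean algorithm:
2988 = 597×5 + 3
5 = 1×3 + 2
3 = 1×2 + 1
2 = 2×1 + 0
Back-substitute:
1 = 3 − 2
1 = −5 + 2·3
1 = 2·2988 − 1195·5
So 5·(-1195) ≡ 1 (mod 2988), hence d ≡ -1195 ≡ 1793 (mod 2988).

1793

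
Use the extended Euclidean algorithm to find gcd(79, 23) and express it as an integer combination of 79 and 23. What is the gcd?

Apply Euclid's algorithm to 79 and 23:
79 = 3×23 + 10
23 = 2×10 + 3
10 = 3×3 + 1
3 = 3×1 + 0
gcd(79, 23) = 1.
Express as a combination:
1 = 10 − 3·3
1 = −3·23 + 7·10
1 = 7·79 − 24·23
So 1 = (7)·79 + (-24)·23.

1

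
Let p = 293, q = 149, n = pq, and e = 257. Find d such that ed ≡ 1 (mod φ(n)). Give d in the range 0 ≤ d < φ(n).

35649

φ(n) = (p−1)(q−1) = 292·148 = 43216.
Need d with 257·d ≡ 1 (mod 43216). Apply the extended Euclidean algorithm:
43216 = 168·257 + 40
257 = 6·40 + 17
40 = 2·17 + 6
17 = 2·6 + 5
6 = 1·5 + 1
5 = 5·1 + 0
Back-substitute:
1 = 6 − 5
1 = −17 + 3·6
1 = 3·40 − 7·17
1 = −7·257 + 45·40
1 = 45·43216 − 7567·257
So 257·(-7567) ≡ 1 (mod 43216), hence d ≡ -7567 ≡ 35649 (mod 43216).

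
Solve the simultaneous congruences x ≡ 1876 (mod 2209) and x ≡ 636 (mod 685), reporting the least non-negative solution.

730846

Write x = 1876 + 2209·k. Then 2209·k ≡ 636 − 1876 ≡ 130 (mod 685).
Need 2209⁻¹ mod 685. Extended Euclid on (685, 154):
685 = 4×154 + 69
154 = 2×69 + 16
69 = 4×16 + 5
16 = 3×5 + 1
5 = 5×1 + 0
Back-substitute:
1 = 16 − 3·5
1 = −3·69 + 13·16
1 = 13·154 − 29·69
1 = −29·685 + 129·154
2209⁻¹ ≡ 129 (mod 685), so k ≡ 129·130 ≡ 330 (mod 685).
x = 1876 + 2209·330 = 730846.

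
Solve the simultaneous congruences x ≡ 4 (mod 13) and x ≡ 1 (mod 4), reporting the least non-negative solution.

Write x = 4 + 13·k. Then 13·k ≡ 1 − 4 ≡ 1 (mod 4).
Need 13⁻¹ mod 4. Extended Euclid on (4, 1):
4 = 4·1 + 0
13⁻¹ ≡ 1 (mod 4), so k ≡ 1·1 ≡ 1 (mod 4).
x = 4 + 13·1 = 17.

17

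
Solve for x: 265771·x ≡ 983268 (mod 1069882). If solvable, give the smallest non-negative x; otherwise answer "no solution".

First find gcd(265771, 1069882):
1069882 = 4*265771 + 6798
265771 = 39*6798 + 649
6798 = 10*649 + 308
649 = 2*308 + 33
308 = 9*33 + 11
33 = 3*11 + 0
gcd = 11 and 11 | 983268, so solutions exist. Divide through by 11: 24161x ≡ 89388 (mod 97262).
Now find 24161⁻¹ mod 97262:
97262 = 4×24161 + 618
24161 = 39×618 + 59
618 = 10×59 + 28
59 = 2×28 + 3
28 = 9×3 + 1
3 = 3×1 + 0
Back-substitute:
1 = 28 − 9·3
1 = −9·59 + 19·28
1 = 19·618 − 199·59
1 = −199·24161 + 7780·618
1 = 7780·97262 − 31319·24161
So 24161·(-31319) ≡ 1 (mod 97262), i.e. 24161⁻¹ ≡ 65943.
Then x ≡ 65943·89388 ≡ 46636 (mod 97262); the smallest non-negative solution is x = 46636.

46636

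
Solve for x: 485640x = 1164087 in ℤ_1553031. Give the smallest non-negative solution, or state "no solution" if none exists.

First find gcd(485640, 1553031):
1553031 = 3·485640 + 96111
485640 = 5·96111 + 5085
96111 = 18·5085 + 4581
5085 = 1·4581 + 504
4581 = 9·504 + 45
504 = 11·45 + 9
45 = 5·9 + 0
gcd = 9 and 9 | 1164087, so solutions exist. Divide through by 9: 53960x ≡ 129343 (mod 172559).
Now find 53960⁻¹ mod 172559:
172559 = 3*53960 + 10679
53960 = 5*10679 + 565
10679 = 18*565 + 509
565 = 1*509 + 56
509 = 9*56 + 5
56 = 11*5 + 1
5 = 5*1 + 0
Back-substitute:
1 = 56 − 11·5
1 = −11·509 + 100·56
1 = 100·565 − 111·509
1 = −111·10679 + 2098·565
1 = 2098·53960 − 10601·10679
1 = −10601·172559 + 33901·53960
So 53960⁻¹ ≡ 33901 (mod 172559).
Then x ≡ 33901·129343 ≡ 132853 (mod 172559); the smallest non-negative solution is x = 132853.

132853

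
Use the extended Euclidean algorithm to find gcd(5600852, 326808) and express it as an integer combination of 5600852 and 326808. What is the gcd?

Repeated division:
5600852 = 17*326808 + 45116
326808 = 7*45116 + 10996
45116 = 4*10996 + 1132
10996 = 9*1132 + 808
1132 = 1*808 + 324
808 = 2*324 + 160
324 = 2*160 + 4
160 = 40*4 + 0
gcd(5600852, 326808) = 4.
Express as a combination:
4 = 324 − 2·160
4 = −2·808 + 5·324
4 = 5·1132 − 7·808
4 = −7·10996 + 68·1132
4 = 68·45116 − 279·10996
4 = −279·326808 + 2021·45116
4 = 2021·5600852 − 34636·326808
So 4 = (2021)·5600852 + (-34636)·326808.

4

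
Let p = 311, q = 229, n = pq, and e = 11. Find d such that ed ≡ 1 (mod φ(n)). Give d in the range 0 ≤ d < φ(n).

12851

φ(n) = (p−1)(q−1) = 310·228 = 70680.
Need d with 11·d ≡ 1 (mod 70680). Apply the extended Euclidean algorithm:
70680 = 6425×11 + 5
11 = 2×5 + 1
5 = 5×1 + 0
Back-substitute:
1 = 11 − 2·5
1 = −2·70680 + 12851·11
So 11·12851 ≡ 1 (mod 70680), hence d = 12851.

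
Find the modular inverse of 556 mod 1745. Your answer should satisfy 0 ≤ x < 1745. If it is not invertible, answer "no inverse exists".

Run Euclid on (1745, 556):
1745 = 3*556 + 77
556 = 7*77 + 17
77 = 4*17 + 9
17 = 1*9 + 8
9 = 1*8 + 1
8 = 8*1 + 0
Since gcd(556, 1745) = 1, back-substitute to write 1 as a combination:
1 = 9 − 8
1 = −17 + 2·9
1 = 2·77 − 9·17
1 = −9·556 + 65·77
1 = 65·1745 − 204·556
Hence 556⁻¹ ≡ -204 ≡ 1541 (mod 1745).

1541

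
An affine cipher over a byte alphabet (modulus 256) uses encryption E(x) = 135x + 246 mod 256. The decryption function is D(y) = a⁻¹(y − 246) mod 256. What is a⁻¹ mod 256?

Apply the Euclidean algorithm to 256 and 135:
256 = 1*135 + 121
135 = 1*121 + 14
121 = 8*14 + 9
14 = 1*9 + 5
9 = 1*5 + 4
5 = 1*4 + 1
4 = 4*1 + 0
Since gcd(135, 256) = 1, back-substitute to write 1 as a combination:
1 = 5 − 4
1 = −9 + 2·5
1 = 2·14 − 3·9
1 = −3·121 + 26·14
1 = 26·135 − 29·121
1 = −29·256 + 55·135
So 135·55 ≡ 1 (mod 256).

55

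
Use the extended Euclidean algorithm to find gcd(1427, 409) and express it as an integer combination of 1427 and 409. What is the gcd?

1

Repeated division:
1427 = 3×409 + 200
409 = 2×200 + 9
200 = 22×9 + 2
9 = 4×2 + 1
2 = 2×1 + 0
gcd(1427, 409) = 1.
Working backward:
1 = 9 − 4·2
1 = −4·200 + 89·9
1 = 89·409 − 182·200
1 = −182·1427 + 635·409
So 1 = (-182)·1427 + (635)·409.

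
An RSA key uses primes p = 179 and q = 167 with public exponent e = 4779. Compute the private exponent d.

17411

φ(n) = (p−1)(q−1) = 178·166 = 29548.
Need d with 4779·d ≡ 1 (mod 29548). Apply the extended Euclidean algorithm:
29548 = 6×4779 + 874
4779 = 5×874 + 409
874 = 2×409 + 56
409 = 7×56 + 17
56 = 3×17 + 5
17 = 3×5 + 2
5 = 2×2 + 1
2 = 2×1 + 0
Back-substitute:
1 = 5 − 2·2
1 = −2·17 + 7·5
1 = 7·56 − 23·17
1 = −23·409 + 168·56
1 = 168·874 − 359·409
1 = −359·4779 + 1963·874
1 = 1963·29548 − 12137·4779
So 4779·(-12137) ≡ 1 (mod 29548), hence d ≡ -12137 ≡ 17411 (mod 29548).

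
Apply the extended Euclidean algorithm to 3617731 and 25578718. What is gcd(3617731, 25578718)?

Euclidean algorithm:
25578718 = 7·3617731 + 254601
3617731 = 14·254601 + 53317
254601 = 4·53317 + 41333
53317 = 1·41333 + 11984
41333 = 3·11984 + 5381
11984 = 2·5381 + 1222
5381 = 4·1222 + 493
1222 = 2·493 + 236
493 = 2·236 + 21
236 = 11·21 + 5
21 = 4·5 + 1
5 = 5·1 + 0
gcd(3617731, 25578718) = 1.
Back-substituting:
1 = 21 − 4·5
1 = −4·236 + 45·21
1 = 45·493 − 94·236
1 = −94·1222 + 233·493
1 = 233·5381 − 1026·1222
1 = −1026·11984 + 2285·5381
1 = 2285·41333 − 7881·11984
1 = −7881·53317 + 10166·41333
1 = 10166·254601 − 48545·53317
1 = −48545·3617731 + 689796·254601
1 = 689796·25578718 − 4877117·3617731
So 1 = (689796)·25578718 + (-4877117)·3617731.

1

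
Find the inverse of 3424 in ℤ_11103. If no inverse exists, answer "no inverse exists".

Apply the Euclidean algorithm to 11103 and 3424:
11103 = 3·3424 + 831
3424 = 4·831 + 100
831 = 8·100 + 31
100 = 3·31 + 7
31 = 4·7 + 3
7 = 2·3 + 1
3 = 3·1 + 0
Since gcd(3424, 11103) = 1, back-substitute to write 1 as a combination:
1 = 7 − 2·3
1 = −2·31 + 9·7
1 = 9·100 − 29·31
1 = −29·831 + 241·100
1 = 241·3424 − 993·831
1 = −993·11103 + 3220·3424
So 3424·3220 ≡ 1 (mod 11103).

3220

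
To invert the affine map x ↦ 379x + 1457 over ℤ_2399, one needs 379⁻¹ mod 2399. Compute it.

1804

gcd(2399, 379) by repeated division:
2399 = 6·379 + 125
379 = 3·125 + 4
125 = 31·4 + 1
4 = 4·1 + 0
gcd = 1, so the inverse exists. Back-substitute:
1 = 125 − 31·4
1 = −31·379 + 94·125
1 = 94·2399 − 595·379
Hence 379⁻¹ ≡ -595 ≡ 1804 (mod 2399).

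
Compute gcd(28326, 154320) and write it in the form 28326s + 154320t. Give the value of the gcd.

Apply Euclid's algorithm to 154320 and 28326:
154320 = 5*28326 + 12690
28326 = 2*12690 + 2946
12690 = 4*2946 + 906
2946 = 3*906 + 228
906 = 3*228 + 222
228 = 1*222 + 6
222 = 37*6 + 0
gcd(28326, 154320) = 6.
Working backward:
6 = 228 − 222
6 = −906 + 4·228
6 = 4·2946 − 13·906
6 = −13·12690 + 56·2946
6 = 56·28326 − 125·12690
6 = −125·154320 + 681·28326
So 6 = (-125)·154320 + (681)·28326.

6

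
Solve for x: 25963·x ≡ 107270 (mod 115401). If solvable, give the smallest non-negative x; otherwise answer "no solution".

55520

First find gcd(25963, 115401):
115401 = 4×25963 + 11549
25963 = 2×11549 + 2865
11549 = 4×2865 + 89
2865 = 32×89 + 17
89 = 5×17 + 4
17 = 4×4 + 1
4 = 4×1 + 0
gcd = 1, so a unique solution mod 115401 exists.
Back-substitute for the Bézout coefficients:
1 = 17 − 4·4
1 = −4·89 + 21·17
1 = 21·2865 − 676·89
1 = −676·11549 + 2725·2865
1 = 2725·25963 − 6126·11549
1 = −6126·115401 + 27229·25963
So 25963·(27229) ≡ 1 (mod 115401), giving 25963⁻¹ ≡ 27229.
x ≡ 25963⁻¹·107270 ≡ 27229·107270 ≡ 55520 (mod 115401).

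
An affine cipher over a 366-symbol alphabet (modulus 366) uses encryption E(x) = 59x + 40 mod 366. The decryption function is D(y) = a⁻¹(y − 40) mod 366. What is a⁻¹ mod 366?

Run Euclid on (366, 59):
366 = 6×59 + 12
59 = 4×12 + 11
12 = 1×11 + 1
11 = 11×1 + 0
The gcd is 1. Working backward:
1 = 12 − 11
1 = −59 + 5·12
1 = 5·366 − 31·59
So 59·(-31) ≡ 1 (mod 366), and -31 ≡ 335 (mod 366).

335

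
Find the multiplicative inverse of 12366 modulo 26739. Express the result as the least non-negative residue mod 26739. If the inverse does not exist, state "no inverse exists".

Euclidean algorithm on 26739, 12366:
26739 = 2×12366 + 2007
12366 = 6×2007 + 324
2007 = 6×324 + 63
324 = 5×63 + 9
63 = 7×9 + 0
gcd(12366, 26739) = 9 ≠ 1, so 12366 has no multiplicative inverse modulo 26739.

no inverse exists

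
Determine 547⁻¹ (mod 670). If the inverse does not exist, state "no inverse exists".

Extended Euclidean algorithm:
670 = 1·547 + 123
547 = 4·123 + 55
123 = 2·55 + 13
55 = 4·13 + 3
13 = 4·3 + 1
3 = 3·1 + 0
Since gcd(547, 670) = 1, back-substitute to write 1 as a combination:
1 = 13 − 4·3
1 = −4·55 + 17·13
1 = 17·123 − 38·55
1 = −38·547 + 169·123
1 = 169·670 − 207·547
So 547·(-207) ≡ 1 (mod 670), and -207 ≡ 463 (mod 670).

463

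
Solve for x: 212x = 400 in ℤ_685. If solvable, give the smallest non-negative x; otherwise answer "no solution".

325

First find gcd(212, 685):
685 = 3*212 + 49
212 = 4*49 + 16
49 = 3*16 + 1
16 = 16*1 + 0
gcd = 1, so a unique solution mod 685 exists.
Back-substitute for the Bézout coefficients:
1 = 49 − 3·16
1 = −3·212 + 13·49
1 = 13·685 − 42·212
So 212·(-42) ≡ 1 (mod 685), giving 212⁻¹ ≡ 643.
x ≡ 212⁻¹·400 ≡ 643·400 ≡ 325 (mod 685).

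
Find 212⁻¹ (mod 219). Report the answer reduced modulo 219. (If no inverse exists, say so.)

125

Apply the Euclidean algorithm to 219 and 212:
219 = 1*212 + 7
212 = 30*7 + 2
7 = 3*2 + 1
2 = 2*1 + 0
gcd = 1, so the inverse exists. Back-substitute:
1 = 7 − 3·2
1 = −3·212 + 91·7
1 = 91·219 − 94·212
So 212·(-94) ≡ 1 (mod 219), and -94 ≡ 125 (mod 219).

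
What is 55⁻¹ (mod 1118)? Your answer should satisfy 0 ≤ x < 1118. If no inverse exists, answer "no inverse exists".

61

gcd(1118, 55) by repeated division:
1118 = 20·55 + 18
55 = 3·18 + 1
18 = 18·1 + 0
The gcd is 1. Working backward:
1 = 55 − 3·18
1 = −3·1118 + 61·55
So 55·61 ≡ 1 (mod 1118).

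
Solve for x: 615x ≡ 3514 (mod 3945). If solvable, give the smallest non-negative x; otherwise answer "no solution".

no solution

gcd(615, 3945):
3945 = 6*615 + 255
615 = 2*255 + 105
255 = 2*105 + 45
105 = 2*45 + 15
45 = 3*15 + 0
gcd = 15, but 15 ∤ 3514, so the congruence has no solution.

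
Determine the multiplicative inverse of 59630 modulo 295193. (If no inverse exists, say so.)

Apply the Euclidean algorithm to 295193 and 59630:
295193 = 4*59630 + 56673
59630 = 1*56673 + 2957
56673 = 19*2957 + 490
2957 = 6*490 + 17
490 = 28*17 + 14
17 = 1*14 + 3
14 = 4*3 + 2
3 = 1*2 + 1
2 = 2*1 + 0
The gcd is 1. Working backward:
1 = 3 − 2
1 = −14 + 5·3
1 = 5·17 − 6·14
1 = −6·490 + 173·17
1 = 173·2957 − 1044·490
1 = −1044·56673 + 20009·2957
1 = 20009·59630 − 21053·56673
1 = −21053·295193 + 104221·59630
So 59630·104221 ≡ 1 (mod 295193).

104221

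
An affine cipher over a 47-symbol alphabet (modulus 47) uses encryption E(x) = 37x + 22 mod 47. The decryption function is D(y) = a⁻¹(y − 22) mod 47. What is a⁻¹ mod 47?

14

gcd(47, 37) by repeated division:
47 = 1·37 + 10
37 = 3·10 + 7
10 = 1·7 + 3
7 = 2·3 + 1
3 = 3·1 + 0
Since gcd(37, 47) = 1, back-substitute to write 1 as a combination:
1 = 7 − 2·3
1 = −2·10 + 3·7
1 = 3·37 − 11·10
1 = −11·47 + 14·37
So 37·14 ≡ 1 (mod 47).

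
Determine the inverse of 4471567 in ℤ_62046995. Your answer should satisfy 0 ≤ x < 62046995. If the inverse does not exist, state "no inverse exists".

gcd(62046995, 4471567) by repeated division:
62046995 = 13*4471567 + 3916624
4471567 = 1*3916624 + 554943
3916624 = 7*554943 + 32023
554943 = 17*32023 + 10552
32023 = 3*10552 + 367
10552 = 28*367 + 276
367 = 1*276 + 91
276 = 3*91 + 3
91 = 30*3 + 1
3 = 3*1 + 0
Since gcd(4471567, 62046995) = 1, back-substitute to write 1 as a combination:
1 = 91 − 30·3
1 = −30·276 + 91·91
1 = 91·367 − 121·276
1 = −121·10552 + 3479·367
1 = 3479·32023 − 10558·10552
1 = −10558·554943 + 182965·32023
1 = 182965·3916624 − 1291313·554943
1 = −1291313·4471567 + 1474278·3916624
1 = 1474278·62046995 − 20456927·4471567
So 4471567·(-20456927) ≡ 1 (mod 62046995), and -20456927 ≡ 41590068 (mod 62046995).

41590068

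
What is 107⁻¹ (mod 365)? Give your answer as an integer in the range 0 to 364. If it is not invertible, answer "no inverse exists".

58

gcd(365, 107) by repeated division:
365 = 3·107 + 44
107 = 2·44 + 19
44 = 2·19 + 6
19 = 3·6 + 1
6 = 6·1 + 0
gcd = 1, so the inverse exists. Back-substitute:
1 = 19 − 3·6
1 = −3·44 + 7·19
1 = 7·107 − 17·44
1 = −17·365 + 58·107
So 107·58 ≡ 1 (mod 365).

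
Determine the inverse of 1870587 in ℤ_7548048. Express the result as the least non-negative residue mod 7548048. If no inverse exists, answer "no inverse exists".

Compute gcd(1870587, 7548048):
7548048 = 4·1870587 + 65700
1870587 = 28·65700 + 30987
65700 = 2·30987 + 3726
30987 = 8·3726 + 1179
3726 = 3·1179 + 189
1179 = 6·189 + 45
189 = 4·45 + 9
45 = 5·9 + 0
The gcd is 9, not 1, hence no inverse exists.

no inverse exists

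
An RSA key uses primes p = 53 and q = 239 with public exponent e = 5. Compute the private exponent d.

9901

φ(n) = (p−1)(q−1) = 52·238 = 12376.
Need d with 5·d ≡ 1 (mod 12376). Apply the extended Euclidean algorithm:
12376 = 2475*5 + 1
5 = 5*1 + 0
Back-substitute:
1 = 12376 − 2475·5
So 5·(-2475) ≡ 1 (mod 12376), hence d ≡ -2475 ≡ 9901 (mod 12376).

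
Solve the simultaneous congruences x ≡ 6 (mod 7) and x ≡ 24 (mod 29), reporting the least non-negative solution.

Write x = 6 + 7·k. Then 7·k ≡ 24 − 6 ≡ 18 (mod 29).
Need 7⁻¹ mod 29. Extended Euclid on (29, 7):
29 = 4*7 + 1
7 = 7*1 + 0
Back-substitute:
1 = 29 − 4·7
7⁻¹ ≡ 25 (mod 29), so k ≡ 25·18 ≡ 15 (mod 29).
x = 6 + 7·15 = 111.

111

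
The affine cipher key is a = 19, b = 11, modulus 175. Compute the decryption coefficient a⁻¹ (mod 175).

129

Apply the Euclidean algorithm to 175 and 19:
175 = 9*19 + 4
19 = 4*4 + 3
4 = 1*3 + 1
3 = 3*1 + 0
gcd = 1, so the inverse exists. Back-substitute:
1 = 4 − 3
1 = −19 + 5·4
1 = 5·175 − 46·19
Thus 19·(-46) ≡ 1 (mod 175); reducing, -46 mod 175 = 129.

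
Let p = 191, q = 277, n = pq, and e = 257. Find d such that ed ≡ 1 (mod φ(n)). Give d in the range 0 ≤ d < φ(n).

21833

φ(n) = (p−1)(q−1) = 190·276 = 52440.
Need d with 257·d ≡ 1 (mod 52440). Apply the extended Euclidean algorithm:
52440 = 204*257 + 12
257 = 21*12 + 5
12 = 2*5 + 2
5 = 2*2 + 1
2 = 2*1 + 0
Back-substitute:
1 = 5 − 2·2
1 = −2·12 + 5·5
1 = 5·257 − 107·12
1 = −107·52440 + 21833·257
So 257·21833 ≡ 1 (mod 52440), hence d = 21833.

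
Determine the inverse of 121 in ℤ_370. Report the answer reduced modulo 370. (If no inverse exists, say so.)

211

Extended Euclidean algorithm:
370 = 3·121 + 7
121 = 17·7 + 2
7 = 3·2 + 1
2 = 2·1 + 0
The gcd is 1. Working backward:
1 = 7 − 3·2
1 = −3·121 + 52·7
1 = 52·370 − 159·121
Thus 121·(-159) ≡ 1 (mod 370); reducing, -159 mod 370 = 211.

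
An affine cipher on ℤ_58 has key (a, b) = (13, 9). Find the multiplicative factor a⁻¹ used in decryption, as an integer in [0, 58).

Extended Euclidean algorithm:
58 = 4×13 + 6
13 = 2×6 + 1
6 = 6×1 + 0
Since gcd(13, 58) = 1, back-substitute to write 1 as a combination:
1 = 13 − 2·6
1 = −2·58 + 9·13
So 13·9 ≡ 1 (mod 58).

9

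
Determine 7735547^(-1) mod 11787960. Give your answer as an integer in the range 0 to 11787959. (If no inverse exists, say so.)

7811843

Extended Euclidean algorithm:
11787960 = 1*7735547 + 4052413
7735547 = 1*4052413 + 3683134
4052413 = 1*3683134 + 369279
3683134 = 9*369279 + 359623
369279 = 1*359623 + 9656
359623 = 37*9656 + 2351
9656 = 4*2351 + 252
2351 = 9*252 + 83
252 = 3*83 + 3
83 = 27*3 + 2
3 = 1*2 + 1
2 = 2*1 + 0
The gcd is 1. Working backward:
1 = 3 − 2
1 = −83 + 28·3
1 = 28·252 − 85·83
1 = −85·2351 + 793·252
1 = 793·9656 − 3257·2351
1 = −3257·359623 + 121302·9656
1 = 121302·369279 − 124559·359623
1 = −124559·3683134 + 1242333·369279
1 = 1242333·4052413 − 1366892·3683134
1 = −1366892·7735547 + 2609225·4052413
1 = 2609225·11787960 − 3976117·7735547
So 7735547·(-3976117) ≡ 1 (mod 11787960), and -3976117 ≡ 7811843 (mod 11787960).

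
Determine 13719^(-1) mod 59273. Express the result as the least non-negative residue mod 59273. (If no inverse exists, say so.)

Run Euclid on (59273, 13719):
59273 = 4×13719 + 4397
13719 = 3×4397 + 528
4397 = 8×528 + 173
528 = 3×173 + 9
173 = 19×9 + 2
9 = 4×2 + 1
2 = 2×1 + 0
The gcd is 1. Working backward:
1 = 9 − 4·2
1 = −4·173 + 77·9
1 = 77·528 − 235·173
1 = −235·4397 + 1957·528
1 = 1957·13719 − 6106·4397
1 = −6106·59273 + 26381·13719
So 13719·26381 ≡ 1 (mod 59273).

26381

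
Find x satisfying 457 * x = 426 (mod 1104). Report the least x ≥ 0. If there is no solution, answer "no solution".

First find gcd(457, 1104):
1104 = 2×457 + 190
457 = 2×190 + 77
190 = 2×77 + 36
77 = 2×36 + 5
36 = 7×5 + 1
5 = 5×1 + 0
gcd = 1, so a unique solution mod 1104 exists.
Back-substitute for the Bézout coefficients:
1 = 36 − 7·5
1 = −7·77 + 15·36
1 = 15·190 − 37·77
1 = −37·457 + 89·190
1 = 89·1104 − 215·457
So 457·(-215) ≡ 1 (mod 1104), giving 457⁻¹ ≡ 889.
x ≡ 457⁻¹·426 ≡ 889·426 ≡ 42 (mod 1104).

42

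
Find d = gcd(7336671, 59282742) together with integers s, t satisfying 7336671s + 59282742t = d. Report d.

3

Repeated division:
59282742 = 8×7336671 + 589374
7336671 = 12×589374 + 264183
589374 = 2×264183 + 61008
264183 = 4×61008 + 20151
61008 = 3×20151 + 555
20151 = 36×555 + 171
555 = 3×171 + 42
171 = 4×42 + 3
42 = 14×3 + 0
gcd(7336671, 59282742) = 3.
Back-substituting:
3 = 171 − 4·42
3 = −4·555 + 13·171
3 = 13·20151 − 472·555
3 = −472·61008 + 1429·20151
3 = 1429·264183 − 6188·61008
3 = −6188·589374 + 13805·264183
3 = 13805·7336671 − 171848·589374
3 = −171848·59282742 + 1388589·7336671
So 3 = (-171848)·59282742 + (1388589)·7336671.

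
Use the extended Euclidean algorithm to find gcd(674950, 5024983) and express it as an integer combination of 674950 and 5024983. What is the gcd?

Apply Euclid's algorithm to 5024983 and 674950:
5024983 = 7×674950 + 300333
674950 = 2×300333 + 74284
300333 = 4×74284 + 3197
74284 = 23×3197 + 753
3197 = 4×753 + 185
753 = 4×185 + 13
185 = 14×13 + 3
13 = 4×3 + 1
3 = 3×1 + 0
gcd(674950, 5024983) = 1.
Back-substituting:
1 = 13 − 4·3
1 = −4·185 + 57·13
1 = 57·753 − 232·185
1 = −232·3197 + 985·753
1 = 985·74284 − 22887·3197
1 = −22887·300333 + 92533·74284
1 = 92533·674950 − 207953·300333
1 = −207953·5024983 + 1548204·674950
So 1 = (-207953)·5024983 + (1548204)·674950.

1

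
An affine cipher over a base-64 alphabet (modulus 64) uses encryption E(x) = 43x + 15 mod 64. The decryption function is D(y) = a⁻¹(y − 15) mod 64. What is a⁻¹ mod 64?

3

Run Euclid on (64, 43):
64 = 1·43 + 21
43 = 2·21 + 1
21 = 21·1 + 0
The gcd is 1. Working backward:
1 = 43 − 2·21
1 = −2·64 + 3·43
So 43·3 ≡ 1 (mod 64).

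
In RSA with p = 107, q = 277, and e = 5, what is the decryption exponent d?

23405

φ(n) = (p−1)(q−1) = 106·276 = 29256.
Need d with 5·d ≡ 1 (mod 29256). Apply the extended Euclidean algorithm:
29256 = 5851*5 + 1
5 = 5*1 + 0
Back-substitute:
1 = 29256 − 5851·5
So 5·(-5851) ≡ 1 (mod 29256), hence d ≡ -5851 ≡ 23405 (mod 29256).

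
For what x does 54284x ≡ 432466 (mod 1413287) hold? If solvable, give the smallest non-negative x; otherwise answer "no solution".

1518

First find gcd(54284, 1413287):
1413287 = 26*54284 + 1903
54284 = 28*1903 + 1000
1903 = 1*1000 + 903
1000 = 1*903 + 97
903 = 9*97 + 30
97 = 3*30 + 7
30 = 4*7 + 2
7 = 3*2 + 1
2 = 2*1 + 0
gcd = 1, so a unique solution mod 1413287 exists.
Back-substitute for the Bézout coefficients:
1 = 7 − 3·2
1 = −3·30 + 13·7
1 = 13·97 − 42·30
1 = −42·903 + 391·97
1 = 391·1000 − 433·903
1 = −433·1903 + 824·1000
1 = 824·54284 − 23505·1903
1 = −23505·1413287 + 611954·54284
So 54284·(611954) ≡ 1 (mod 1413287), giving 54284⁻¹ ≡ 611954.
x ≡ 54284⁻¹·432466 ≡ 611954·432466 ≡ 1518 (mod 1413287).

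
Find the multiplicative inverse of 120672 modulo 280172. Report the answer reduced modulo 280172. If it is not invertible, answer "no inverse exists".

Euclidean algorithm on 280172, 120672:
280172 = 2·120672 + 38828
120672 = 3·38828 + 4188
38828 = 9·4188 + 1136
4188 = 3·1136 + 780
1136 = 1·780 + 356
780 = 2·356 + 68
356 = 5·68 + 16
68 = 4·16 + 4
16 = 4·4 + 0
Since gcd = 4 > 1, 120672 is not a unit mod 280172.

no inverse exists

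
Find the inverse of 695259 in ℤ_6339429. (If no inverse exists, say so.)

Compute gcd(695259, 6339429):
6339429 = 9*695259 + 82098
695259 = 8*82098 + 38475
82098 = 2*38475 + 5148
38475 = 7*5148 + 2439
5148 = 2*2439 + 270
2439 = 9*270 + 9
270 = 30*9 + 0
gcd(695259, 6339429) = 9 ≠ 1, so 695259 has no multiplicative inverse modulo 6339429.

no inverse exists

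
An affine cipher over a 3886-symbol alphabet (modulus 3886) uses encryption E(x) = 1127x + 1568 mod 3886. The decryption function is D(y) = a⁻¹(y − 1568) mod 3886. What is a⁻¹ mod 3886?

Extended Euclidean algorithm:
3886 = 3×1127 + 505
1127 = 2×505 + 117
505 = 4×117 + 37
117 = 3×37 + 6
37 = 6×6 + 1
6 = 6×1 + 0
The gcd is 1. Working backward:
1 = 37 − 6·6
1 = −6·117 + 19·37
1 = 19·505 − 82·117
1 = −82·1127 + 183·505
1 = 183·3886 − 631·1127
Hence 1127⁻¹ ≡ -631 ≡ 3255 (mod 3886).

3255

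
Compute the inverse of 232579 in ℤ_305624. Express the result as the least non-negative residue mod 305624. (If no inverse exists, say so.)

97275

Apply the Euclidean algorithm to 305624 and 232579:
305624 = 1·232579 + 73045
232579 = 3·73045 + 13444
73045 = 5·13444 + 5825
13444 = 2·5825 + 1794
5825 = 3·1794 + 443
1794 = 4·443 + 22
443 = 20·22 + 3
22 = 7·3 + 1
3 = 3·1 + 0
The gcd is 1. Working backward:
1 = 22 − 7·3
1 = −7·443 + 141·22
1 = 141·1794 − 571·443
1 = −571·5825 + 1854·1794
1 = 1854·13444 − 4279·5825
1 = −4279·73045 + 23249·13444
1 = 23249·232579 − 74026·73045
1 = −74026·305624 + 97275·232579
So 232579·97275 ≡ 1 (mod 305624).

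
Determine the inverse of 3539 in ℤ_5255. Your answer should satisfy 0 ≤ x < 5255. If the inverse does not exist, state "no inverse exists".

3929

Apply the Euclidean algorithm to 5255 and 3539:
5255 = 1×3539 + 1716
3539 = 2×1716 + 107
1716 = 16×107 + 4
107 = 26×4 + 3
4 = 1×3 + 1
3 = 3×1 + 0
The gcd is 1. Working backward:
1 = 4 − 3
1 = −107 + 27·4
1 = 27·1716 − 433·107
1 = −433·3539 + 893·1716
1 = 893·5255 − 1326·3539
So 3539·(-1326) ≡ 1 (mod 5255), and -1326 ≡ 3929 (mod 5255).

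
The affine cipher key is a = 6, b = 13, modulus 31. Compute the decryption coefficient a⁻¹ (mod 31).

Run Euclid on (31, 6):
31 = 5×6 + 1
6 = 6×1 + 0
gcd = 1, so the inverse exists. Back-substitute:
1 = 31 − 5·6
Hence 6⁻¹ ≡ -5 ≡ 26 (mod 31).

26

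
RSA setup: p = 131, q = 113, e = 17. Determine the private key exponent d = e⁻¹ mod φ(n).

φ(n) = (p−1)(q−1) = 130·112 = 14560.
Need d with 17·d ≡ 1 (mod 14560). Apply the extended Euclidean algorithm:
14560 = 856×17 + 8
17 = 2×8 + 1
8 = 8×1 + 0
Back-substitute:
1 = 17 − 2·8
1 = −2·14560 + 1713·17
So 17·1713 ≡ 1 (mod 14560), hence d = 1713.

1713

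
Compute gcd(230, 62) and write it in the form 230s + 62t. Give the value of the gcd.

2

Euclidean algorithm:
230 = 3×62 + 44
62 = 1×44 + 18
44 = 2×18 + 8
18 = 2×8 + 2
8 = 4×2 + 0
gcd(230, 62) = 2.
Working backward:
2 = 18 − 2·8
2 = −2·44 + 5·18
2 = 5·62 − 7·44
2 = −7·230 + 26·62
So 2 = (-7)·230 + (26)·62.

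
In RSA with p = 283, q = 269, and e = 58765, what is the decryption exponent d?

12853

φ(n) = (p−1)(q−1) = 282·268 = 75576.
Need d with 58765·d ≡ 1 (mod 75576). Apply the extended Euclidean algorithm:
75576 = 1·58765 + 16811
58765 = 3·16811 + 8332
16811 = 2·8332 + 147
8332 = 56·147 + 100
147 = 1·100 + 47
100 = 2·47 + 6
47 = 7·6 + 5
6 = 1·5 + 1
5 = 5·1 + 0
Back-substitute:
1 = 6 − 5
1 = −47 + 8·6
1 = 8·100 − 17·47
1 = −17·147 + 25·100
1 = 25·8332 − 1417·147
1 = −1417·16811 + 2859·8332
1 = 2859·58765 − 9994·16811
1 = −9994·75576 + 12853·58765
So 58765·12853 ≡ 1 (mod 75576), hence d = 12853.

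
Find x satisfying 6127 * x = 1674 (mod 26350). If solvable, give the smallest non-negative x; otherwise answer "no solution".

First find gcd(6127, 26350):
26350 = 4×6127 + 1842
6127 = 3×1842 + 601
1842 = 3×601 + 39
601 = 15×39 + 16
39 = 2×16 + 7
16 = 2×7 + 2
7 = 3×2 + 1
2 = 2×1 + 0
gcd = 1, so a unique solution mod 26350 exists.
Back-substitute for the Bézout coefficients:
1 = 7 − 3·2
1 = −3·16 + 7·7
1 = 7·39 − 17·16
1 = −17·601 + 262·39
1 = 262·1842 − 803·601
1 = −803·6127 + 2671·1842
1 = 2671·26350 − 11487·6127
So 6127·(-11487) ≡ 1 (mod 26350), giving 6127⁻¹ ≡ 14863.
x ≡ 6127⁻¹·1674 ≡ 14863·1674 ≡ 6262 (mod 26350).

6262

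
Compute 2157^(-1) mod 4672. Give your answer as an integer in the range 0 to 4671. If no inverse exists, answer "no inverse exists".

Apply the Euclidean algorithm to 4672 and 2157:
4672 = 2*2157 + 358
2157 = 6*358 + 9
358 = 39*9 + 7
9 = 1*7 + 2
7 = 3*2 + 1
2 = 2*1 + 0
Since gcd(2157, 4672) = 1, back-substitute to write 1 as a combination:
1 = 7 − 3·2
1 = −3·9 + 4·7
1 = 4·358 − 159·9
1 = −159·2157 + 958·358
1 = 958·4672 − 2075·2157
Thus 2157·(-2075) ≡ 1 (mod 4672); reducing, -2075 mod 4672 = 2597.

2597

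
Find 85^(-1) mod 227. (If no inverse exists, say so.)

219

gcd(227, 85) by repeated division:
227 = 2*85 + 57
85 = 1*57 + 28
57 = 2*28 + 1
28 = 28*1 + 0
gcd = 1, so the inverse exists. Back-substitute:
1 = 57 − 2·28
1 = −2·85 + 3·57
1 = 3·227 − 8·85
Thus 85·(-8) ≡ 1 (mod 227); reducing, -8 mod 227 = 219.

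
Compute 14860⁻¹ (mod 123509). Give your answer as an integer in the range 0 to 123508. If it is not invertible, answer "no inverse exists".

Run Euclid on (123509, 14860):
123509 = 8·14860 + 4629
14860 = 3·4629 + 973
4629 = 4·973 + 737
973 = 1·737 + 236
737 = 3·236 + 29
236 = 8·29 + 4
29 = 7·4 + 1
4 = 4·1 + 0
The gcd is 1. Working backward:
1 = 29 − 7·4
1 = −7·236 + 57·29
1 = 57·737 − 178·236
1 = −178·973 + 235·737
1 = 235·4629 − 1118·973
1 = −1118·14860 + 3589·4629
1 = 3589·123509 − 29830·14860
Thus 14860·(-29830) ≡ 1 (mod 123509); reducing, -29830 mod 123509 = 93679.

93679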